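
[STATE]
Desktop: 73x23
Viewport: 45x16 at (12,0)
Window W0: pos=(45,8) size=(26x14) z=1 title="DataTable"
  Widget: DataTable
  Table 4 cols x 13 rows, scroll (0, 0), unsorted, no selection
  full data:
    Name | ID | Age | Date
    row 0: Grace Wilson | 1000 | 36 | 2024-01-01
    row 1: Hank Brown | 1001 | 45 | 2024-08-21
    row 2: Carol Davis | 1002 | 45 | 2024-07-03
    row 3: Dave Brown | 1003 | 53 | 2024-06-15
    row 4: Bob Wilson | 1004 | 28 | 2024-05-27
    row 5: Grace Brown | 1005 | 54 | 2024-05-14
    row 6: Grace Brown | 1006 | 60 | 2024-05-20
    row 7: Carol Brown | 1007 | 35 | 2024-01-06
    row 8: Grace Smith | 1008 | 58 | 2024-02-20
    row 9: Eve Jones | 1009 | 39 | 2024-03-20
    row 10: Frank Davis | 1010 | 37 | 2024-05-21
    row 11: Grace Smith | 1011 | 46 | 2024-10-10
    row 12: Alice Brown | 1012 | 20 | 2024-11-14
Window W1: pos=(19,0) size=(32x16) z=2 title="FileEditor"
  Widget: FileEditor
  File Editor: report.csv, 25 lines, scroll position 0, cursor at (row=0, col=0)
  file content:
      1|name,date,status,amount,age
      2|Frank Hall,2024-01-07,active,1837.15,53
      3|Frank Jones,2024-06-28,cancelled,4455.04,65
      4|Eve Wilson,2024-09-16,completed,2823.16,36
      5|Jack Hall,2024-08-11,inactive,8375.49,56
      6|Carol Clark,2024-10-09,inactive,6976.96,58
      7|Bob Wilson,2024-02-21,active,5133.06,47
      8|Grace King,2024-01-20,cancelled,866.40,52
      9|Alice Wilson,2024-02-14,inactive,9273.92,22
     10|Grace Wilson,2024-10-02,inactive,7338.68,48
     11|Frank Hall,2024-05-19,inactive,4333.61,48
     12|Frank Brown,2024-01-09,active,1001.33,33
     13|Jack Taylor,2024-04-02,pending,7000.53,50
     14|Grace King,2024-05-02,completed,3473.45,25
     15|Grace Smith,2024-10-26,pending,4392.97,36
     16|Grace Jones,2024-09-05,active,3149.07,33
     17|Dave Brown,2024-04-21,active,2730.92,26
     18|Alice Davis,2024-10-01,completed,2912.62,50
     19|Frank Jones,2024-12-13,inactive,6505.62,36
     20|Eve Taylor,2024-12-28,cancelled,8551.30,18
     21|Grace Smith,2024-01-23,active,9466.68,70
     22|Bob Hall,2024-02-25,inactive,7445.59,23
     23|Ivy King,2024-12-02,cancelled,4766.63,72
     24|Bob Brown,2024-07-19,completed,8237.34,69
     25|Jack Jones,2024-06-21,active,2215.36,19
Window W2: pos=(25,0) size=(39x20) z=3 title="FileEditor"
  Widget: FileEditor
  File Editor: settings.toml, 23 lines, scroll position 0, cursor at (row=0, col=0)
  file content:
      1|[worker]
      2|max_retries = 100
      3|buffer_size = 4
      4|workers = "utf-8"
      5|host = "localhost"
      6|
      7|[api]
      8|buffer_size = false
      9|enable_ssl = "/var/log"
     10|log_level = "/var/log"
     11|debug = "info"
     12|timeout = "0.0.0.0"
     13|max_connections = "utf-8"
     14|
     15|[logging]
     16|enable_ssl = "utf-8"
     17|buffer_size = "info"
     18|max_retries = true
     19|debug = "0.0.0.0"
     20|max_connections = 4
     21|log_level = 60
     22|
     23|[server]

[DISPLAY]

       ┏━━━━━┏━━━━━━━━━━━━━━━━━━━━━━━━━━━━━━━
       ┃ File┃ FileEditor                    
       ┠─────┠───────────────────────────────
       ┃█ame,┃█worker]                       
       ┃Frank┃max_retries = 100              
       ┃Frank┃buffer_size = 4                
       ┃Eve W┃workers = "utf-8"              
       ┃Jack ┃host = "localhost"             
       ┃Carol┃                               
       ┃Bob W┃[api]                          
       ┃Grace┃buffer_size = false            
       ┃Alice┃enable_ssl = "/var/log"        
       ┃Grace┃log_level = "/var/log"         
       ┃Frank┃debug = "info"                 
       ┃Frank┃timeout = "0.0.0.0"            
       ┗━━━━━┃max_connections = "utf-8"      


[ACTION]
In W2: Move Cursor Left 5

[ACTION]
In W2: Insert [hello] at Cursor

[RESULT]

       ┏━━━━━┏━━━━━━━━━━━━━━━━━━━━━━━━━━━━━━━
       ┃ File┃ FileEditor                    
       ┠─────┠───────────────────────────────
       ┃█ame,┃hello█worker]                  
       ┃Frank┃max_retries = 100              
       ┃Frank┃buffer_size = 4                
       ┃Eve W┃workers = "utf-8"              
       ┃Jack ┃host = "localhost"             
       ┃Carol┃                               
       ┃Bob W┃[api]                          
       ┃Grace┃buffer_size = false            
       ┃Alice┃enable_ssl = "/var/log"        
       ┃Grace┃log_level = "/var/log"         
       ┃Frank┃debug = "info"                 
       ┃Frank┃timeout = "0.0.0.0"            
       ┗━━━━━┃max_connections = "utf-8"      


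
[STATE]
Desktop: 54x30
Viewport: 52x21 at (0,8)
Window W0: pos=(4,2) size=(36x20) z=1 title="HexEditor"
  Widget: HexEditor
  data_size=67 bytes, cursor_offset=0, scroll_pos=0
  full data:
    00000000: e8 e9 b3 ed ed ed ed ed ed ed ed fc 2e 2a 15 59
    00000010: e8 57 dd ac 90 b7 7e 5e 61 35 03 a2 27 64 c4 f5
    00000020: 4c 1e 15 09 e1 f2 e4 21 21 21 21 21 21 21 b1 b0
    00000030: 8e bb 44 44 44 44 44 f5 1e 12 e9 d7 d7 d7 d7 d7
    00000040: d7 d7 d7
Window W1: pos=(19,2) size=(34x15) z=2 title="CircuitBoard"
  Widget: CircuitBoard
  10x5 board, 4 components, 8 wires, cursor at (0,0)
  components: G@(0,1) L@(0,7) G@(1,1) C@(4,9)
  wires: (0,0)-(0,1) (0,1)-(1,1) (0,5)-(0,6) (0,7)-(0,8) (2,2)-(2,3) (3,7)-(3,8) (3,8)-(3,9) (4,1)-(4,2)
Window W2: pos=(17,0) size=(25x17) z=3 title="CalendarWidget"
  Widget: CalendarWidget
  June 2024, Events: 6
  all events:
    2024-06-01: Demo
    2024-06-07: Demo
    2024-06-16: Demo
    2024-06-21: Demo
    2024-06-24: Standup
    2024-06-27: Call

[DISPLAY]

    ┃00000030  8e┃17 18 19 20 21* 22 23  ┃          
    ┃00000040  d7┃24* 25 26 27* 28 29 30 ┃          
    ┃            ┃                       ┃          
    ┃            ┃                       ┃          
    ┃            ┃                       ┃          
    ┃            ┃                       ┃          
    ┃            ┃                       ┃          
    ┃            ┃                       ┃          
    ┃            ┗━━━━━━━━━━━━━━━━━━━━━━━┛━━━━━━━━━━
    ┃                                  ┃            
    ┃                                  ┃            
    ┃                                  ┃            
    ┃                                  ┃            
    ┗━━━━━━━━━━━━━━━━━━━━━━━━━━━━━━━━━━┛            
                                                    
                                                    
                                                    
                                                    
                                                    
                                                    
                                                    


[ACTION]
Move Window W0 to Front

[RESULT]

    ┃00000030  8e bb 44 44 44 44 44 f5 ┃ ┃          
    ┃00000040  d7 d7 d7                ┃ ┃          
    ┃                                  ┃ ┃          
    ┃                                  ┃ ┃          
    ┃                                  ┃ ┃          
    ┃                                  ┃ ┃          
    ┃                                  ┃ ┃          
    ┃                                  ┃ ┃          
    ┃                                  ┃━┛━━━━━━━━━━
    ┃                                  ┃            
    ┃                                  ┃            
    ┃                                  ┃            
    ┃                                  ┃            
    ┗━━━━━━━━━━━━━━━━━━━━━━━━━━━━━━━━━━┛            
                                                    
                                                    
                                                    
                                                    
                                                    
                                                    
                                                    


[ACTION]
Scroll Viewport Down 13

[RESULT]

    ┃00000040  d7 d7 d7                ┃ ┃          
    ┃                                  ┃ ┃          
    ┃                                  ┃ ┃          
    ┃                                  ┃ ┃          
    ┃                                  ┃ ┃          
    ┃                                  ┃ ┃          
    ┃                                  ┃ ┃          
    ┃                                  ┃━┛━━━━━━━━━━
    ┃                                  ┃            
    ┃                                  ┃            
    ┃                                  ┃            
    ┃                                  ┃            
    ┗━━━━━━━━━━━━━━━━━━━━━━━━━━━━━━━━━━┛            
                                                    
                                                    
                                                    
                                                    
                                                    
                                                    
                                                    
                                                    


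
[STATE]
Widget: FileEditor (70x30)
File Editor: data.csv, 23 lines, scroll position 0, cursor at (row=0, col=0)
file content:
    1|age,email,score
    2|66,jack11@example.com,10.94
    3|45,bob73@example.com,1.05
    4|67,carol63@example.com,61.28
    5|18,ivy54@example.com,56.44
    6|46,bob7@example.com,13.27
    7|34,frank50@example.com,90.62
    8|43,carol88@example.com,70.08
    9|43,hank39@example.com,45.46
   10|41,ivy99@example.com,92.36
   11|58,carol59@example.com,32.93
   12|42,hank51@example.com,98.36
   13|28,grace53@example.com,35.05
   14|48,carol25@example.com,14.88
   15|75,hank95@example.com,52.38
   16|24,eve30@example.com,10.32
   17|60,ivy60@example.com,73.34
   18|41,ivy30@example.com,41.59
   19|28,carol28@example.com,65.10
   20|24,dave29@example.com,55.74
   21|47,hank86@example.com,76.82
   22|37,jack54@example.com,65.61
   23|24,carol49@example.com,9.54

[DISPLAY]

█ge,email,score                                                      ▲
66,jack11@example.com,10.94                                          █
45,bob73@example.com,1.05                                            ░
67,carol63@example.com,61.28                                         ░
18,ivy54@example.com,56.44                                           ░
46,bob7@example.com,13.27                                            ░
34,frank50@example.com,90.62                                         ░
43,carol88@example.com,70.08                                         ░
43,hank39@example.com,45.46                                          ░
41,ivy99@example.com,92.36                                           ░
58,carol59@example.com,32.93                                         ░
42,hank51@example.com,98.36                                          ░
28,grace53@example.com,35.05                                         ░
48,carol25@example.com,14.88                                         ░
75,hank95@example.com,52.38                                          ░
24,eve30@example.com,10.32                                           ░
60,ivy60@example.com,73.34                                           ░
41,ivy30@example.com,41.59                                           ░
28,carol28@example.com,65.10                                         ░
24,dave29@example.com,55.74                                          ░
47,hank86@example.com,76.82                                          ░
37,jack54@example.com,65.61                                          ░
24,carol49@example.com,9.54                                          ░
                                                                     ░
                                                                     ░
                                                                     ░
                                                                     ░
                                                                     ░
                                                                     ░
                                                                     ▼


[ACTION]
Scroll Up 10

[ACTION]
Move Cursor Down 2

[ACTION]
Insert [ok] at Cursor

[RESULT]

age,email,score                                                      ▲
66,jack11@example.com,10.94                                          █
ok█5,bob73@example.com,1.05                                          ░
67,carol63@example.com,61.28                                         ░
18,ivy54@example.com,56.44                                           ░
46,bob7@example.com,13.27                                            ░
34,frank50@example.com,90.62                                         ░
43,carol88@example.com,70.08                                         ░
43,hank39@example.com,45.46                                          ░
41,ivy99@example.com,92.36                                           ░
58,carol59@example.com,32.93                                         ░
42,hank51@example.com,98.36                                          ░
28,grace53@example.com,35.05                                         ░
48,carol25@example.com,14.88                                         ░
75,hank95@example.com,52.38                                          ░
24,eve30@example.com,10.32                                           ░
60,ivy60@example.com,73.34                                           ░
41,ivy30@example.com,41.59                                           ░
28,carol28@example.com,65.10                                         ░
24,dave29@example.com,55.74                                          ░
47,hank86@example.com,76.82                                          ░
37,jack54@example.com,65.61                                          ░
24,carol49@example.com,9.54                                          ░
                                                                     ░
                                                                     ░
                                                                     ░
                                                                     ░
                                                                     ░
                                                                     ░
                                                                     ▼


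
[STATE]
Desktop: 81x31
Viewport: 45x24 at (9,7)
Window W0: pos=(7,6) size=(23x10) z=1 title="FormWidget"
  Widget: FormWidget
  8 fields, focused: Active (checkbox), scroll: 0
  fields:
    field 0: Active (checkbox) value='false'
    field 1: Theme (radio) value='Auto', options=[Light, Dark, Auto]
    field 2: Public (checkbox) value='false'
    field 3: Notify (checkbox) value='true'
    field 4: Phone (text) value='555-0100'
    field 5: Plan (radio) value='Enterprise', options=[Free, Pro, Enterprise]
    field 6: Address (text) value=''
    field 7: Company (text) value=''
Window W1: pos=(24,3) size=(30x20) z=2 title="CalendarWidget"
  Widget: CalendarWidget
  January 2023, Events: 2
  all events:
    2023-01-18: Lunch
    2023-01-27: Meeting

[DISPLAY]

FormWidget     ┃Mo Tu We Th Fr Sa Su        ┃
───────────────┃                   1        ┃
 Active:     [ ┃ 2  3  4  5  6  7  8        ┃
 Theme:      ( ┃ 9 10 11 12 13 14 15        ┃
 Public:     [ ┃16 17 18* 19 20 21 22       ┃
 Notify:     [x┃23 24 25 26 27* 28 29       ┃
 Phone:      [5┃30 31                       ┃
 Plan:       ( ┃                            ┃
━━━━━━━━━━━━━━━┃                            ┃
               ┃                            ┃
               ┃                            ┃
               ┃                            ┃
               ┃                            ┃
               ┃                            ┃
               ┃                            ┃
               ┗━━━━━━━━━━━━━━━━━━━━━━━━━━━━┛
                                             
                                             
                                             
                                             
                                             
                                             
                                             
                                             


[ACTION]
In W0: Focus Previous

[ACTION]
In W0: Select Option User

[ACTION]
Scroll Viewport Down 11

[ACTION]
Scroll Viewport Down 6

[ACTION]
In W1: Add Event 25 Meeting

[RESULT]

FormWidget     ┃Mo Tu We Th Fr Sa Su        ┃
───────────────┃                   1        ┃
 Active:     [ ┃ 2  3  4  5  6  7  8        ┃
 Theme:      ( ┃ 9 10 11 12 13 14 15        ┃
 Public:     [ ┃16 17 18* 19 20 21 22       ┃
 Notify:     [x┃23 24 25* 26 27* 28 29      ┃
 Phone:      [5┃30 31                       ┃
 Plan:       ( ┃                            ┃
━━━━━━━━━━━━━━━┃                            ┃
               ┃                            ┃
               ┃                            ┃
               ┃                            ┃
               ┃                            ┃
               ┃                            ┃
               ┃                            ┃
               ┗━━━━━━━━━━━━━━━━━━━━━━━━━━━━┛
                                             
                                             
                                             
                                             
                                             
                                             
                                             
                                             


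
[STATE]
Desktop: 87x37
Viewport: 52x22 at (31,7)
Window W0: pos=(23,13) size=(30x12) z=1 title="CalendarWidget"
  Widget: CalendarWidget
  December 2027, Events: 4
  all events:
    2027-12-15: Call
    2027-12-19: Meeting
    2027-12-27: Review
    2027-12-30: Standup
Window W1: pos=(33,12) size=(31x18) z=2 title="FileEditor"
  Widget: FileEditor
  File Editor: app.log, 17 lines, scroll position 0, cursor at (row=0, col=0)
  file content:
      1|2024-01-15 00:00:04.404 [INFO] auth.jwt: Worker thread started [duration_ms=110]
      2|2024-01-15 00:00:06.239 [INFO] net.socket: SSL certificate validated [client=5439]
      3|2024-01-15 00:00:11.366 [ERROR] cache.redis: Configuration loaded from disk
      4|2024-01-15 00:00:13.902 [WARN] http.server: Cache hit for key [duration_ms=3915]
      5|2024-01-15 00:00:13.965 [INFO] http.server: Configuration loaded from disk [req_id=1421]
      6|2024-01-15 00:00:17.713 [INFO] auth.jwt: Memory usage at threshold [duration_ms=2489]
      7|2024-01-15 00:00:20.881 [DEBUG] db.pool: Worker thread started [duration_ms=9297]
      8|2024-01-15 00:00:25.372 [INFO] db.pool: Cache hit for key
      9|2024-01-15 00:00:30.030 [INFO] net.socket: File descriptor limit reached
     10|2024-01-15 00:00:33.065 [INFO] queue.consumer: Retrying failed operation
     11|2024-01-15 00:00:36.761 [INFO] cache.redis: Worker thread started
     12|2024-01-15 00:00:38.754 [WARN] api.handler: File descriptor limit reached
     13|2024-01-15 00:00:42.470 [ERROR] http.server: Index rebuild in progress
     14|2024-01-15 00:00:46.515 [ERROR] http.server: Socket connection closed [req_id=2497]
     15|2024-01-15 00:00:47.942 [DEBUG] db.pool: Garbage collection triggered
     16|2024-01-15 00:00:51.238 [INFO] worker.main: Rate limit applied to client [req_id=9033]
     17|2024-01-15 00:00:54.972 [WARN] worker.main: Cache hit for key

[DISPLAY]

                                                    
                                                    
                                                    
                                                    
                                                    
  ┏━━━━━━━━━━━━━━━━━━━━━━━━━━━━━┓                   
━━┃ FileEditor                  ┃                   
ar┠─────────────────────────────┨                   
──┃█024-01-15 00:00:04.404 [INF▲┃                   
De┃2024-01-15 00:00:06.239 [INF█┃                   
e ┃2024-01-15 00:00:11.366 [ERR░┃                   
1 ┃2024-01-15 00:00:13.902 [WAR░┃                   
8 ┃2024-01-15 00:00:13.965 [INF░┃                   
5*┃2024-01-15 00:00:17.713 [INF░┃                   
2 ┃2024-01-15 00:00:20.881 [DEB░┃                   
29┃2024-01-15 00:00:25.372 [INF░┃                   
  ┃2024-01-15 00:00:30.030 [INF░┃                   
━━┃2024-01-15 00:00:33.065 [INF░┃                   
  ┃2024-01-15 00:00:36.761 [INF░┃                   
  ┃2024-01-15 00:00:38.754 [WAR░┃                   
  ┃2024-01-15 00:00:42.470 [ERR░┃                   
  ┃2024-01-15 00:00:46.515 [ERR▼┃                   


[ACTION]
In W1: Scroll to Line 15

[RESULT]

                                                    
                                                    
                                                    
                                                    
                                                    
  ┏━━━━━━━━━━━━━━━━━━━━━━━━━━━━━┓                   
━━┃ FileEditor                  ┃                   
ar┠─────────────────────────────┨                   
──┃2024-01-15 00:00:13.902 [WAR▲┃                   
De┃2024-01-15 00:00:13.965 [INF░┃                   
e ┃2024-01-15 00:00:17.713 [INF░┃                   
1 ┃2024-01-15 00:00:20.881 [DEB░┃                   
8 ┃2024-01-15 00:00:25.372 [INF░┃                   
5*┃2024-01-15 00:00:30.030 [INF░┃                   
2 ┃2024-01-15 00:00:33.065 [INF░┃                   
29┃2024-01-15 00:00:36.761 [INF░┃                   
  ┃2024-01-15 00:00:38.754 [WAR░┃                   
━━┃2024-01-15 00:00:42.470 [ERR░┃                   
  ┃2024-01-15 00:00:46.515 [ERR░┃                   
  ┃2024-01-15 00:00:47.942 [DEB░┃                   
  ┃2024-01-15 00:00:51.238 [INF█┃                   
  ┃2024-01-15 00:00:54.972 [WAR▼┃                   


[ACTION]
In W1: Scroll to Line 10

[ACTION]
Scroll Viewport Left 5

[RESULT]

                                                    
                                                    
                                                    
                                                    
                                                    
       ┏━━━━━━━━━━━━━━━━━━━━━━━━━━━━━┓              
━━━━━━━┃ FileEditor                  ┃              
alendar┠─────────────────────────────┨              
───────┃2024-01-15 00:00:13.902 [WAR▲┃              
     De┃2024-01-15 00:00:13.965 [INF░┃              
 Tu We ┃2024-01-15 00:00:17.713 [INF░┃              
     1 ┃2024-01-15 00:00:20.881 [DEB░┃              
  7  8 ┃2024-01-15 00:00:25.372 [INF░┃              
 14 15*┃2024-01-15 00:00:30.030 [INF░┃              
 21 22 ┃2024-01-15 00:00:33.065 [INF░┃              
* 28 29┃2024-01-15 00:00:36.761 [INF░┃              
       ┃2024-01-15 00:00:38.754 [WAR░┃              
━━━━━━━┃2024-01-15 00:00:42.470 [ERR░┃              
       ┃2024-01-15 00:00:46.515 [ERR░┃              
       ┃2024-01-15 00:00:47.942 [DEB░┃              
       ┃2024-01-15 00:00:51.238 [INF█┃              
       ┃2024-01-15 00:00:54.972 [WAR▼┃              


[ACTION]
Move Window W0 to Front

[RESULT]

                                                    
                                                    
                                                    
                                                    
                                                    
       ┏━━━━━━━━━━━━━━━━━━━━━━━━━━━━━┓              
━━━━━━━━━━━━━━━━━━━━━━━━━━┓          ┃              
alendarWidget             ┃──────────┨              
──────────────────────────┨.902 [WAR▲┃              
     December 2027        ┃.965 [INF░┃              
 Tu We Th Fr Sa Su        ┃.713 [INF░┃              
     1  2  3  4  5        ┃.881 [DEB░┃              
  7  8  9 10 11 12        ┃.372 [INF░┃              
 14 15* 16 17 18 19*      ┃.030 [INF░┃              
 21 22 23 24 25 26        ┃.065 [INF░┃              
* 28 29 30* 31            ┃.761 [INF░┃              
                          ┃.754 [WAR░┃              
━━━━━━━━━━━━━━━━━━━━━━━━━━┛.470 [ERR░┃              
       ┃2024-01-15 00:00:46.515 [ERR░┃              
       ┃2024-01-15 00:00:47.942 [DEB░┃              
       ┃2024-01-15 00:00:51.238 [INF█┃              
       ┃2024-01-15 00:00:54.972 [WAR▼┃              


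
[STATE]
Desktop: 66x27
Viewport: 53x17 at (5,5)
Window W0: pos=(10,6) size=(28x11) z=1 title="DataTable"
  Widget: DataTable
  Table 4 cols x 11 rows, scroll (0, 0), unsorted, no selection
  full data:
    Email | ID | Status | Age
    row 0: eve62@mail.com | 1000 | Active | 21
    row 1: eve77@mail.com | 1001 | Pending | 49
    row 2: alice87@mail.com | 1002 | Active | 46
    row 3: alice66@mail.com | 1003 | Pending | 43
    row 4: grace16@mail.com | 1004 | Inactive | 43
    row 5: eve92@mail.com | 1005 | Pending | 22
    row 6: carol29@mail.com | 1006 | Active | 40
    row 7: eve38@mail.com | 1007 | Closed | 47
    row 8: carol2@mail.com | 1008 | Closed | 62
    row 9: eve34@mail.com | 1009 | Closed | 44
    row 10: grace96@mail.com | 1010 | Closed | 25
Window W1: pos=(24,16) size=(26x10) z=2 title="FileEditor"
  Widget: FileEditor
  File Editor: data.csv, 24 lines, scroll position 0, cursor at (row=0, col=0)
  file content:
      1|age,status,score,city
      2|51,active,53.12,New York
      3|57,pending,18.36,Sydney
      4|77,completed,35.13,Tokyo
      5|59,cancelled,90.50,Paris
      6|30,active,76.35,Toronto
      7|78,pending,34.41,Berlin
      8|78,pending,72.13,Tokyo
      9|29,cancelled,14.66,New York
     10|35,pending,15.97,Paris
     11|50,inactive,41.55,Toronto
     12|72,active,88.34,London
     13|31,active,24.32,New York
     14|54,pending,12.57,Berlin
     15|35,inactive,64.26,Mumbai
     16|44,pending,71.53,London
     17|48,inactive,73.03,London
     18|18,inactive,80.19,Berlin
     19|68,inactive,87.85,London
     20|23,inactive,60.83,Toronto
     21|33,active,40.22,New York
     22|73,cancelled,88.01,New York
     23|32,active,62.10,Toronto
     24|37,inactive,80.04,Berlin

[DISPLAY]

                                                     
     ┏━━━━━━━━━━━━━━━━━━━━━━━━━━┓                    
     ┃ DataTable                ┃                    
     ┠──────────────────────────┨                    
     ┃Email           │ID  │Stat┃                    
     ┃────────────────┼────┼────┃                    
     ┃eve62@mail.com  │1000│Acti┃                    
     ┃eve77@mail.com  │1001│Pend┃                    
     ┃alice87@mail.com│1002│Acti┃                    
     ┃alice66@mail.com│1003│Pend┃                    
     ┃grace16@mail.com│1004│Inac┃                    
     ┗━━━━━━━━━━━━━┏━━━━━━━━━━━━━━━━━━━━━━━━┓        
                   ┃ FileEditor             ┃        
                   ┠────────────────────────┨        
                   ┃█ge,status,score,city  ▲┃        
                   ┃51,active,53.12,New Yor█┃        
                   ┃57,pending,18.36,Sydney░┃        


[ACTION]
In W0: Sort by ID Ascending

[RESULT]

                                                     
     ┏━━━━━━━━━━━━━━━━━━━━━━━━━━┓                    
     ┃ DataTable                ┃                    
     ┠──────────────────────────┨                    
     ┃Email           │ID ▲│Stat┃                    
     ┃────────────────┼────┼────┃                    
     ┃eve62@mail.com  │1000│Acti┃                    
     ┃eve77@mail.com  │1001│Pend┃                    
     ┃alice87@mail.com│1002│Acti┃                    
     ┃alice66@mail.com│1003│Pend┃                    
     ┃grace16@mail.com│1004│Inac┃                    
     ┗━━━━━━━━━━━━━┏━━━━━━━━━━━━━━━━━━━━━━━━┓        
                   ┃ FileEditor             ┃        
                   ┠────────────────────────┨        
                   ┃█ge,status,score,city  ▲┃        
                   ┃51,active,53.12,New Yor█┃        
                   ┃57,pending,18.36,Sydney░┃        


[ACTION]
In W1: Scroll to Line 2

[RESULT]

                                                     
     ┏━━━━━━━━━━━━━━━━━━━━━━━━━━┓                    
     ┃ DataTable                ┃                    
     ┠──────────────────────────┨                    
     ┃Email           │ID ▲│Stat┃                    
     ┃────────────────┼────┼────┃                    
     ┃eve62@mail.com  │1000│Acti┃                    
     ┃eve77@mail.com  │1001│Pend┃                    
     ┃alice87@mail.com│1002│Acti┃                    
     ┃alice66@mail.com│1003│Pend┃                    
     ┃grace16@mail.com│1004│Inac┃                    
     ┗━━━━━━━━━━━━━┏━━━━━━━━━━━━━━━━━━━━━━━━┓        
                   ┃ FileEditor             ┃        
                   ┠────────────────────────┨        
                   ┃51,active,53.12,New Yor▲┃        
                   ┃57,pending,18.36,Sydney█┃        
                   ┃77,completed,35.13,Toky░┃        


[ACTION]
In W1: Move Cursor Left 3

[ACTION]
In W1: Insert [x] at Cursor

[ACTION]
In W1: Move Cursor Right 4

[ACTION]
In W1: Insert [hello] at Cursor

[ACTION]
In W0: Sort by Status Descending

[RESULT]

                                                     
     ┏━━━━━━━━━━━━━━━━━━━━━━━━━━┓                    
     ┃ DataTable                ┃                    
     ┠──────────────────────────┨                    
     ┃Email           │ID  │Stat┃                    
     ┃────────────────┼────┼────┃                    
     ┃eve77@mail.com  │1001│Pend┃                    
     ┃alice66@mail.com│1003│Pend┃                    
     ┃eve92@mail.com  │1005│Pend┃                    
     ┃grace16@mail.com│1004│Inac┃                    
     ┃eve38@mail.com  │1007│Clos┃                    
     ┗━━━━━━━━━━━━━┏━━━━━━━━━━━━━━━━━━━━━━━━┓        
                   ┃ FileEditor             ┃        
                   ┠────────────────────────┨        
                   ┃51,active,53.12,New Yor▲┃        
                   ┃57,pending,18.36,Sydney█┃        
                   ┃77,completed,35.13,Toky░┃        


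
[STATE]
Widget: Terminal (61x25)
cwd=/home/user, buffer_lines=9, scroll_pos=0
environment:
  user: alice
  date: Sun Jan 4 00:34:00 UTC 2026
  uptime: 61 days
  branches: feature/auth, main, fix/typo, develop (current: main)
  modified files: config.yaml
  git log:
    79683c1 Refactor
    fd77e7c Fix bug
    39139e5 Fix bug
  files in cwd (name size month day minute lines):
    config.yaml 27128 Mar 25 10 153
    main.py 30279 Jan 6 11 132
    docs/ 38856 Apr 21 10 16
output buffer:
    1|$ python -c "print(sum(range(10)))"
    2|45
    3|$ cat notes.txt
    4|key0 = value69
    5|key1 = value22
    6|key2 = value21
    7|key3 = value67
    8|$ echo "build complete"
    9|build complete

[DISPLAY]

$ python -c "print(sum(range(10)))"                          
45                                                           
$ cat notes.txt                                              
key0 = value69                                               
key1 = value22                                               
key2 = value21                                               
key3 = value67                                               
$ echo "build complete"                                      
build complete                                               
$ █                                                          
                                                             
                                                             
                                                             
                                                             
                                                             
                                                             
                                                             
                                                             
                                                             
                                                             
                                                             
                                                             
                                                             
                                                             
                                                             


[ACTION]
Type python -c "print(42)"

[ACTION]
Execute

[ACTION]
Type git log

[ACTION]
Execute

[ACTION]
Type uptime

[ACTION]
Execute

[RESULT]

$ python -c "print(sum(range(10)))"                          
45                                                           
$ cat notes.txt                                              
key0 = value69                                               
key1 = value22                                               
key2 = value21                                               
key3 = value67                                               
$ echo "build complete"                                      
build complete                                               
$ python -c "print(42)"                                      
42                                                           
$ git log                                                    
79683c1 Refactor                                             
fd77e7c Fix bug                                              
39139e5 Fix bug                                              
$ uptime                                                     
 10:00  up 61 days                                           
$ █                                                          
                                                             
                                                             
                                                             
                                                             
                                                             
                                                             
                                                             


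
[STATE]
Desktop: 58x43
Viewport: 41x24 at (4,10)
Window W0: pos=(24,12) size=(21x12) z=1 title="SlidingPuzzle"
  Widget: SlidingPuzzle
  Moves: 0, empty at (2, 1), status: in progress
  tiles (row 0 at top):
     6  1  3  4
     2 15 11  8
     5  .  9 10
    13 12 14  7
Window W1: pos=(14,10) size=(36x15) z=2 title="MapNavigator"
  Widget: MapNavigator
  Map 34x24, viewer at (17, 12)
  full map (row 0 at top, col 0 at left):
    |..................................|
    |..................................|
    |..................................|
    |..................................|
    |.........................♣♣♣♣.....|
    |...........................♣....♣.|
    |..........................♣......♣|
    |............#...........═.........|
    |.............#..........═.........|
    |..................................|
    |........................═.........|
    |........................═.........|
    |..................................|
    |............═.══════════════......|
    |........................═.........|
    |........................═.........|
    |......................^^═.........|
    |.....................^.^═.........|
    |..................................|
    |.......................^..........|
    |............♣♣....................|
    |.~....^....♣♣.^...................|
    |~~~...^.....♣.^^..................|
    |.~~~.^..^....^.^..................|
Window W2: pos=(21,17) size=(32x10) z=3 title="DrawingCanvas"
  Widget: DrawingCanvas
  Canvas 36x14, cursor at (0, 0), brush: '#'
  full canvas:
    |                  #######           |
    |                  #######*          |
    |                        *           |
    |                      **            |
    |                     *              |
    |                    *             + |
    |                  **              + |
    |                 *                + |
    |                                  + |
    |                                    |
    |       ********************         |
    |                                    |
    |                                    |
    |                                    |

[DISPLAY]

          ┏━━━━━━━━━━━━━━━━━━━━━━━━━━━━━━
          ┃ MapNavigator                 
          ┠──────────────────────────────
          ┃............#...........═.....
          ┃.............#..........═.....
          ┃..............................
          ┃........................═.....
          ┃......┏━━━━━━━━━━━━━━━━━━━━━━━
          ┃......┃ DrawingCanvas         
          ┃......┠───────────────────────
          ┃......┃+                 #####
          ┃......┃                  #####
          ┃......┃                       
          ┃......┃                      *
          ┗━━━━━━┃                     * 
                 ┃                    *  
                 ┗━━━━━━━━━━━━━━━━━━━━━━━
                                         
                                         
                                         
                                         
                                         
                                         
                                         


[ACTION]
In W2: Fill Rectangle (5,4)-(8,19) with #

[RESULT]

          ┏━━━━━━━━━━━━━━━━━━━━━━━━━━━━━━
          ┃ MapNavigator                 
          ┠──────────────────────────────
          ┃............#...........═.....
          ┃.............#..........═.....
          ┃..............................
          ┃........................═.....
          ┃......┏━━━━━━━━━━━━━━━━━━━━━━━
          ┃......┃ DrawingCanvas         
          ┃......┠───────────────────────
          ┃......┃+                 #####
          ┃......┃                  #####
          ┃......┃                       
          ┃......┃                      *
          ┗━━━━━━┃                     * 
                 ┃    ################*  
                 ┗━━━━━━━━━━━━━━━━━━━━━━━
                                         
                                         
                                         
                                         
                                         
                                         
                                         


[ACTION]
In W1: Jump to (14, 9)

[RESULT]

          ┏━━━━━━━━━━━━━━━━━━━━━━━━━━━━━━
          ┃ MapNavigator                 
          ┠──────────────────────────────
          ┃   .........................♣♣
          ┃   ...........................
          ┃   ..........................♣
          ┃   ............#...........═..
          ┃   ...┏━━━━━━━━━━━━━━━━━━━━━━━
          ┃   ...┃ DrawingCanvas         
          ┃   ...┠───────────────────────
          ┃   ...┃+                 #####
          ┃   ...┃                  #####
          ┃   ...┃                       
          ┃   ...┃                      *
          ┗━━━━━━┃                     * 
                 ┃    ################*  
                 ┗━━━━━━━━━━━━━━━━━━━━━━━
                                         
                                         
                                         
                                         
                                         
                                         
                                         
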